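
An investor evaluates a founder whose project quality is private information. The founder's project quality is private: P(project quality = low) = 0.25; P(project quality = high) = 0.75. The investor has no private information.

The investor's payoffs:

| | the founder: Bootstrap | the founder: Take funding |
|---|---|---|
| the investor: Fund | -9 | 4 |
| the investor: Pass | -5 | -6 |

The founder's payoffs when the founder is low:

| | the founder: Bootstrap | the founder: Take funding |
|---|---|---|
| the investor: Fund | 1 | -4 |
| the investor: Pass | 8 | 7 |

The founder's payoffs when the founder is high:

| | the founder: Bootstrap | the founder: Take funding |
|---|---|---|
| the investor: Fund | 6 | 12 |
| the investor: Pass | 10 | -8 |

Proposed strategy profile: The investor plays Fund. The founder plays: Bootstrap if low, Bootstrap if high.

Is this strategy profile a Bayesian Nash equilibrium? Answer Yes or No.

No

A profile is a BNE iff every type of every player is best-responding given beliefs about the other side.
The investor plays Fund: E[Fund] = 0.25·(-9) + 0.75·(-9) = -9; E[Pass] = -5. Not best-responding. ✗
The founder (project quality low), facing Fund: Bootstrap gives 1, Take funding gives -4. Proposed Bootstrap is best. ✓
The founder (project quality high), facing Fund: Bootstrap gives 6, Take funding gives 12. Proposed Bootstrap is not best — profitable deviation exists. ✗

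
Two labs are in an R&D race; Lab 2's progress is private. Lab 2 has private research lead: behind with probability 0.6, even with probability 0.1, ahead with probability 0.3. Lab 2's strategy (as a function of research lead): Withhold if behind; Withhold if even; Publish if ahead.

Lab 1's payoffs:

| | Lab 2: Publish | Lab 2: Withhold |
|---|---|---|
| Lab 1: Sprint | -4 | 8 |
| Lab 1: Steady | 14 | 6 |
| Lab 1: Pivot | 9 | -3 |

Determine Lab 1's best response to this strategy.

Steady

Compute Lab 1's expected payoff for each action, taking the expectation over Lab 2's type.
E[Sprint] = 0.6·(8) + 0.1·(8) + 0.3·(-4) = 4.4
E[Steady] = 0.6·(6) + 0.1·(6) + 0.3·(14) = 8.4
E[Pivot] = 0.6·(-3) + 0.1·(-3) + 0.3·(9) = 0.6
Best response: Steady (8.4 is the largest).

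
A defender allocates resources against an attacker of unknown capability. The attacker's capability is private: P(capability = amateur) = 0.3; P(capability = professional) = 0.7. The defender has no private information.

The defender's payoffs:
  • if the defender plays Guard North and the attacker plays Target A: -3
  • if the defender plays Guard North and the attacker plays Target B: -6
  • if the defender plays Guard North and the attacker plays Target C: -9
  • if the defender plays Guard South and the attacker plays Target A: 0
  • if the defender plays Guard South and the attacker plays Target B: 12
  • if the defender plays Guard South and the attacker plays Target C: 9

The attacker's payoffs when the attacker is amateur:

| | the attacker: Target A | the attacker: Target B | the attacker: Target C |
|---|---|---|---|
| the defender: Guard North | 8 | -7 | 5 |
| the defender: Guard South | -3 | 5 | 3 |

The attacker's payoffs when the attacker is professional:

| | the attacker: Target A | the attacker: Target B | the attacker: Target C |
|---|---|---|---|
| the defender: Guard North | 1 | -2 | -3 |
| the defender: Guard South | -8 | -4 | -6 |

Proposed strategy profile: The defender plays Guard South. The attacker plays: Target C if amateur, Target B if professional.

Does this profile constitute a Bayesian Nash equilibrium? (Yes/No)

No

The defender plays Guard South: E[Guard South] = 0.3·(9) + 0.7·(12) = 11.1; E[Guard North] = -6.9. Best-responding. ✓
The attacker (capability amateur), facing Guard South: Target A gives -3, Target B gives 5, Target C gives 3. Proposed Target C is not best — profitable deviation exists. ✗
The attacker (capability professional), facing Guard South: Target A gives -8, Target B gives -4, Target C gives -6. Proposed Target B is best. ✓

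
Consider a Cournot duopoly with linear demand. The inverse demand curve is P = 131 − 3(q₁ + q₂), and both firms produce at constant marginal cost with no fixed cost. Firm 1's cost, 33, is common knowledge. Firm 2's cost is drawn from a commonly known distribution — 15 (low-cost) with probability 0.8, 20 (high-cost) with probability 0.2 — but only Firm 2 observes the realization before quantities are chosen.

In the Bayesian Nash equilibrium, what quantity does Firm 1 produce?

9

Firm 2 with cost c maximizes (131 − 3(q₁+q₂) − c)·q₂, giving q₂(c) = (131 − c − 3q₁)/6.
E[c₂] = 0.8·15 + 0.2·20 = 16
Firm 1's FOC against E[q₂] yields q₁ = (131 − 2·33 + E[c₂])/9 = (131 − 66 + 16)/9 = 9.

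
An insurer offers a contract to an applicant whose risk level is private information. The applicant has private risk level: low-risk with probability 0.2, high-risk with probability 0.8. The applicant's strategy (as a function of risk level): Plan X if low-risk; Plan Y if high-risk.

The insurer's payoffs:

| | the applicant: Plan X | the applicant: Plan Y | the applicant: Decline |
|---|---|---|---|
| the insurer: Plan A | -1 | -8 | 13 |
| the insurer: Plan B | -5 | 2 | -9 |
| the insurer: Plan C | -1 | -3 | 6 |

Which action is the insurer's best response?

Compute the insurer's expected payoff for each action, taking the expectation over the applicant's type.
E[Plan A] = 0.2·(-1) + 0.8·(-8) = -6.6
E[Plan B] = 0.2·(-5) + 0.8·(2) = 0.6
E[Plan C] = 0.2·(-1) + 0.8·(-3) = -2.6
Best response: Plan B (0.6 is the largest).

Plan B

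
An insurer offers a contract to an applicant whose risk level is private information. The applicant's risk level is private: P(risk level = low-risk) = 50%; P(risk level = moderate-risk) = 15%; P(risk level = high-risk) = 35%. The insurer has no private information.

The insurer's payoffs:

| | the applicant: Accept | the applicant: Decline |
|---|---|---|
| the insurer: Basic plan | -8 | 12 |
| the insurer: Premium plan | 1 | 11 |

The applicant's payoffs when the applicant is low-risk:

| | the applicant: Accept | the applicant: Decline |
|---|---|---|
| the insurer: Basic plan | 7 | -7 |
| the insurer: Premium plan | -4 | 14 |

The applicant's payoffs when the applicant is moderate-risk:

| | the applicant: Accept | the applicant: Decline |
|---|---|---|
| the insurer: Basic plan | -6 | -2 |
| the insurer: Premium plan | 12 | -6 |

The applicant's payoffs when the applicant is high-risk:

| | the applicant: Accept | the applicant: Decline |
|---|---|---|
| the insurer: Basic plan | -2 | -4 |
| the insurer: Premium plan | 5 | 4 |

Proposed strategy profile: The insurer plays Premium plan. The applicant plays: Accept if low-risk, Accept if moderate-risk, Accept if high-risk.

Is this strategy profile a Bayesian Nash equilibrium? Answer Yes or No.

No

The insurer plays Premium plan: E[Premium plan] = 0.5·(1) + 0.15·(1) + 0.35·(1) = 1; E[Basic plan] = -8. Best-responding. ✓
The applicant (risk level low-risk), facing Premium plan: Accept gives -4, Decline gives 14. Proposed Accept is not best — profitable deviation exists. ✗
The applicant (risk level moderate-risk), facing Premium plan: Accept gives 12, Decline gives -6. Proposed Accept is best. ✓
The applicant (risk level high-risk), facing Premium plan: Accept gives 5, Decline gives 4. Proposed Accept is best. ✓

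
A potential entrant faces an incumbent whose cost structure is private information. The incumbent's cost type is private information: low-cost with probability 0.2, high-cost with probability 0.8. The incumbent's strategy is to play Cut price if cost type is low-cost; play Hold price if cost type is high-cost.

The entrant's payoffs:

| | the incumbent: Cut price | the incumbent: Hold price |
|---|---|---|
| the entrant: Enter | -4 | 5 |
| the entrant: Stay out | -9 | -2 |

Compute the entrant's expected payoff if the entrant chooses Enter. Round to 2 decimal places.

3.20

E[Enter] = 0.2·(-4) + 0.8·5 = (-0.8) + 4 = 3.2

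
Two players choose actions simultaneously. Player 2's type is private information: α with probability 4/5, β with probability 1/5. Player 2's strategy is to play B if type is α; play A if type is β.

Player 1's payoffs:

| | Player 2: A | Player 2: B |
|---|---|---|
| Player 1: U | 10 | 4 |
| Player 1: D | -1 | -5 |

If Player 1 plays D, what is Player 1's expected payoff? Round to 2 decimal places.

-4.20

E[D] = 4/5·(-5) + 1/5·(-1) = (-4) + (-1/5) = -21/5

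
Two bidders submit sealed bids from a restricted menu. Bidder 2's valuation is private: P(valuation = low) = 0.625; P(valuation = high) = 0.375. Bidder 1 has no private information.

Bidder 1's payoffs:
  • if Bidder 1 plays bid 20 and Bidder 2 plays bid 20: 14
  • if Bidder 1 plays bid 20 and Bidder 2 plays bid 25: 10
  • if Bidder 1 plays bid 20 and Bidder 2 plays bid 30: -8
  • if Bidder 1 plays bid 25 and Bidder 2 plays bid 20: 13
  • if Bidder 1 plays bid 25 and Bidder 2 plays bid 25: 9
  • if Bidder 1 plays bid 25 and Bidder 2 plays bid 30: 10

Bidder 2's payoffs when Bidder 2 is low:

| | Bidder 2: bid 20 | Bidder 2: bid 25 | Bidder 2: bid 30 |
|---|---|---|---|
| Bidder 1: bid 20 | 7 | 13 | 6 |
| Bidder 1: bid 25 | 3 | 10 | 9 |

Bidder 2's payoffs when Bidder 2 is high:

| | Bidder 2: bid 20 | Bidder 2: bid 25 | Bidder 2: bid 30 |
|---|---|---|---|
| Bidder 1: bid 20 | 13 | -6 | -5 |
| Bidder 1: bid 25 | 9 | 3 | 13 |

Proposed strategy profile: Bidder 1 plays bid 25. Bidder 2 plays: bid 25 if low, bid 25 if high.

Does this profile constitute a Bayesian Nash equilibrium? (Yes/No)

A profile is a BNE iff every type of every player is best-responding given beliefs about the other side.
Bidder 1 plays bid 25: E[bid 25] = 0.625·(9) + 0.375·(9) = 9; E[bid 20] = 10. Not best-responding. ✗
Bidder 2 (valuation low), facing bid 25: bid 20 gives 3, bid 25 gives 10, bid 30 gives 9. Proposed bid 25 is best. ✓
Bidder 2 (valuation high), facing bid 25: bid 20 gives 9, bid 25 gives 3, bid 30 gives 13. Proposed bid 25 is not best — profitable deviation exists. ✗

No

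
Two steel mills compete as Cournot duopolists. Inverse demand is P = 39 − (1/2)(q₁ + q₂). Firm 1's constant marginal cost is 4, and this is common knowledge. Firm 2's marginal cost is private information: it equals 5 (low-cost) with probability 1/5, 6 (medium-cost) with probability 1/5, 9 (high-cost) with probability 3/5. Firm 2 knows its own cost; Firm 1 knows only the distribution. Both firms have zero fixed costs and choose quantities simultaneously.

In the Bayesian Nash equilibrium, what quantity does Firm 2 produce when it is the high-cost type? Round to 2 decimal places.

17.13

Firm 2 with cost c maximizes (39 − (1/2)(q₁+q₂) − c)·q₂, giving q₂(c) = (39 − c − (1/2)q₁).
E[c₂] = 1/5·5 + 1/5·6 + 3/5·9 = 7.6
Firm 1's FOC against E[q₂] yields q₁ = (39 − 2·4 + E[c₂])/(3/2) = (39 − 8 + 7.6)/(3/2) = 25.7333.
q₂(high-cost) = (39 − 9 − (1/2)·25.7333) = 17.1333.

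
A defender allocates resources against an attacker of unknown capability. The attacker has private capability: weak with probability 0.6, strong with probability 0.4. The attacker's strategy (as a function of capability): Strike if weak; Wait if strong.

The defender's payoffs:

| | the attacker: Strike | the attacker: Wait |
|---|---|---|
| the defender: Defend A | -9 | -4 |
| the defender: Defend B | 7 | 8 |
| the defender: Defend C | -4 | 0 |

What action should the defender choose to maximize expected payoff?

Compute the defender's expected payoff for each action, taking the expectation over the attacker's type.
E[Defend A] = 0.6·(-9) + 0.4·(-4) = -7
E[Defend B] = 0.6·(7) + 0.4·(8) = 7.4
E[Defend C] = 0.6·(-4) + 0.4·(0) = -2.4
Best response: Defend B (7.4 is the largest).

Defend B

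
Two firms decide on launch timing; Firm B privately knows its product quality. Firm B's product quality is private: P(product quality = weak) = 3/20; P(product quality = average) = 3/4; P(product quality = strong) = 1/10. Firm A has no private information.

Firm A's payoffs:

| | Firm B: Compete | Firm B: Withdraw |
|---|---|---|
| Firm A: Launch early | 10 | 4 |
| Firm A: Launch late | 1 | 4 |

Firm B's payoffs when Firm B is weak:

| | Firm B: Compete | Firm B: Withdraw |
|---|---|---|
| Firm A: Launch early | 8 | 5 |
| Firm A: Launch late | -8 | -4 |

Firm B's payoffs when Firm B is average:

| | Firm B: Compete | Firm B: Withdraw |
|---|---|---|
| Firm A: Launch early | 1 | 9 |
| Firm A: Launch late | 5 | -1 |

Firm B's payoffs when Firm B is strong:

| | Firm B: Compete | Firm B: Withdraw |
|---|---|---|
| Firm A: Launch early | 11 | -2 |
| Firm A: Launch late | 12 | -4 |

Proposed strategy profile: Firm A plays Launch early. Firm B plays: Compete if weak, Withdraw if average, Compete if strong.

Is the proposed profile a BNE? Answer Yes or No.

Firm A plays Launch early: E[Launch early] = 3/20·(10) + 3/4·(4) + 1/10·(10) = 11/2; E[Launch late] = 13/4. Best-responding. ✓
Firm B (product quality weak), facing Launch early: Compete gives 8, Withdraw gives 5. Proposed Compete is best. ✓
Firm B (product quality average), facing Launch early: Compete gives 1, Withdraw gives 9. Proposed Withdraw is best. ✓
Firm B (product quality strong), facing Launch early: Compete gives 11, Withdraw gives -2. Proposed Compete is best. ✓

Yes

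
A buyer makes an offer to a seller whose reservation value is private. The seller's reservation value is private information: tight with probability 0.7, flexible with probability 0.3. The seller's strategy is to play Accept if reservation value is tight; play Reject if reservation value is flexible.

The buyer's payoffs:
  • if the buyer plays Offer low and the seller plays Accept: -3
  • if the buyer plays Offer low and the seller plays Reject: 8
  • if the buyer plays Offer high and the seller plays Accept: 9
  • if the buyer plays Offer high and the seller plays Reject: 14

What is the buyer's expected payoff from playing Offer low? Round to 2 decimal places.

0.30

Take the expectation over the seller's reservation value, weighting each type's action by its prior probability.
E[Offer low] = 0.7·(-3) + 0.3·8 = (-2.1) + 2.4 = 0.3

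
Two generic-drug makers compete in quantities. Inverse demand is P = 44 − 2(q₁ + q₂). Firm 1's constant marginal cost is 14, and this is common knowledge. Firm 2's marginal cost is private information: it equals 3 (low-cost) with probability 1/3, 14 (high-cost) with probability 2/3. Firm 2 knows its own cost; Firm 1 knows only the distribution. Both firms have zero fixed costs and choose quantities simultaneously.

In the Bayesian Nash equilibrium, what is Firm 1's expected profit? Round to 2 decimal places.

38.52

Type-c best response for Firm 2: q₂(c) = (44 − c)/4 − q₁/2.
Firm 1 maximizes expected profit; its first-order condition is 44 − 4q₁ − 2E[q₂] − 14 = 0.
Substituting E[q₂] and solving: E[c₂] = 10.3333, so q₁ = (44 − 2·14 + 10.3333)/6 = 4.38889.
E[P] = 44 − 2·(q₁ + E[q₂]) = 22.7778; Firm 1's expected profit = (E[P] − 14)·q₁ = (22.7778 − 14)·4.38889 = 38.5247.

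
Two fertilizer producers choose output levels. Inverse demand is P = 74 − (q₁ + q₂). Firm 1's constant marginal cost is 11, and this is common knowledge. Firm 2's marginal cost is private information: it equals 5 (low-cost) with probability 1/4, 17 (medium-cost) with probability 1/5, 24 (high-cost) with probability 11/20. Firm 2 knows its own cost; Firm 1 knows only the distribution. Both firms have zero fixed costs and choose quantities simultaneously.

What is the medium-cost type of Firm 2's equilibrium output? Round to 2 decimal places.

16.86

Type-c best response for Firm 2: q₂(c) = (74 − c)/2 − q₁/2.
Firm 1 maximizes expected profit; its first-order condition is 74 − 2q₁ − E[q₂] − 11 = 0.
Substituting E[q₂] and solving: E[c₂] = 17.85, so q₁ = (74 − 2·11 + 17.85)/3 = 23.2833.
q₂(medium-cost) = (74 − 17 − 23.2833)/2 = 16.8583.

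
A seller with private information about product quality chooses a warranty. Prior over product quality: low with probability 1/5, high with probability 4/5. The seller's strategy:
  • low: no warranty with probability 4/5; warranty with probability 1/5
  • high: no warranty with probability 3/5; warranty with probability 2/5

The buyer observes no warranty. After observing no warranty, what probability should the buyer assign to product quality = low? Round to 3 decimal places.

0.250

P(no warranty) = (1/5)·(4/5) + (4/5)·(3/5) = 16/25
P(low | no warranty) = ((1/5)·(4/5)) / (16/25) = (4/25) / (16/25) = 1/4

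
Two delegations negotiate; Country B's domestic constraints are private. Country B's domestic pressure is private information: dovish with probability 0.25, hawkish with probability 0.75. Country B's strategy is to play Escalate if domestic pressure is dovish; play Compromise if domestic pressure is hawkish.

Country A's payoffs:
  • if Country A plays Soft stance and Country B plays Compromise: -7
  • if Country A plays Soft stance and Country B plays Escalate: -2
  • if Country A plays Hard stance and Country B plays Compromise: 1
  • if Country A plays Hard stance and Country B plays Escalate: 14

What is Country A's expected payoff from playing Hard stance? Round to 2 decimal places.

4.25

Take the expectation over Country B's domestic pressure, weighting each type's action by its prior probability.
E[Hard stance] = 0.25·14 + 0.75·1 = 3.5 + 0.75 = 4.25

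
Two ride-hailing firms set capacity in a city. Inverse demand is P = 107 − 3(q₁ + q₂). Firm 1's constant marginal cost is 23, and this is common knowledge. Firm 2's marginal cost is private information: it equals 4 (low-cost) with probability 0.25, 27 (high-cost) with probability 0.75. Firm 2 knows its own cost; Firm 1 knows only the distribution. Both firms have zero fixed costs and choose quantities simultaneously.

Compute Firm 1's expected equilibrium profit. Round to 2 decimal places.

250.56

Firm 2 with cost c maximizes (107 − 3(q₁+q₂) − c)·q₂, giving q₂(c) = (107 − c − 3q₁)/6.
E[c₂] = 0.25·4 + 0.75·27 = 21.25
Firm 1's FOC against E[q₂] yields q₁ = (107 − 2·23 + E[c₂])/9 = (107 − 46 + 21.25)/9 = 9.13889.
E[P] = 107 − 3·(q₁ + E[q₂]) = 50.4167; Firm 1's expected profit = (E[P] − 23)·q₁ = (50.4167 − 23)·9.13889 = 250.558.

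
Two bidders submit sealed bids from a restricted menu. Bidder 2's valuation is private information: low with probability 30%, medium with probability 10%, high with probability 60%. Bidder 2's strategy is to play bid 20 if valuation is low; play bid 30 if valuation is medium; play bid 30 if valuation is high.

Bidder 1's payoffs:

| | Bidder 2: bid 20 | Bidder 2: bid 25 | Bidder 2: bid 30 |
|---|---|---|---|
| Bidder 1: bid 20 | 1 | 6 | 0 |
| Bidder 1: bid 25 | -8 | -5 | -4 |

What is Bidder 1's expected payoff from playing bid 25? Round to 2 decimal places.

-5.20

E[bid 25] = 0.3·(-8) + 0.1·(-4) + 0.6·(-4) = (-2.4) + (-0.4) + (-2.4) = -5.2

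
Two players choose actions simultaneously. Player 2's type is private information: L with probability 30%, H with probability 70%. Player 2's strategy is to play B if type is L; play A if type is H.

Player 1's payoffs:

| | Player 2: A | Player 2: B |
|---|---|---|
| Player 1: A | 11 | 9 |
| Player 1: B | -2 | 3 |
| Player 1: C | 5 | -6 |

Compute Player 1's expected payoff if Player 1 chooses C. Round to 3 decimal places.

1.700

E[C] = 0.3·(-6) + 0.7·5 = (-1.8) + 3.5 = 1.7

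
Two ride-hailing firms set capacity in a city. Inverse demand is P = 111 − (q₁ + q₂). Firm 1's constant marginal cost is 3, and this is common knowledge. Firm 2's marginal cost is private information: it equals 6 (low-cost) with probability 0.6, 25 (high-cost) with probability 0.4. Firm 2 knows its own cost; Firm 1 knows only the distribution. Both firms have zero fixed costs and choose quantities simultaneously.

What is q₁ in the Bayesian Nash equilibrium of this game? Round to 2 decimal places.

39.53

Type-c best response for Firm 2: q₂(c) = (111 − c)/2 − q₁/2.
Firm 1 maximizes expected profit; its first-order condition is 111 − 2q₁ − E[q₂] − 3 = 0.
Substituting E[q₂] and solving: E[c₂] = 13.6, so q₁ = (111 − 2·3 + 13.6)/3 = 39.5333.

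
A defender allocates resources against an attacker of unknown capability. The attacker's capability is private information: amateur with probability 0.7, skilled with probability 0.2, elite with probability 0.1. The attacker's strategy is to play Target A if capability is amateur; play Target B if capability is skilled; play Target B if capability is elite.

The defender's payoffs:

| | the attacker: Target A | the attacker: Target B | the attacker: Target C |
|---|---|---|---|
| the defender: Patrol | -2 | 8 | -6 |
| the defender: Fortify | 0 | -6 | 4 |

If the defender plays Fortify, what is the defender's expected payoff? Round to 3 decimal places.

E[Fortify] = 0.7·0 + 0.2·(-6) + 0.1·(-6) = 0 + (-1.2) + (-0.6) = -1.8

-1.800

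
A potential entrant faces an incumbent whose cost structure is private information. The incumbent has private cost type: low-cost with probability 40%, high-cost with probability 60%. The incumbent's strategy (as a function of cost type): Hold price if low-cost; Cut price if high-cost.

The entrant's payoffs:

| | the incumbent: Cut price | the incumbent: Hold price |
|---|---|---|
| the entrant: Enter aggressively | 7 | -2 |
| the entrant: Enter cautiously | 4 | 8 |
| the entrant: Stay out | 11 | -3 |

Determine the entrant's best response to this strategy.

Enter cautiously

E[Enter aggressively] = 0.4·(-2) + 0.6·(7) = 3.4
E[Enter cautiously] = 0.4·(8) + 0.6·(4) = 5.6
E[Stay out] = 0.4·(-3) + 0.6·(11) = 5.4
Best response: Enter cautiously (5.6 is the largest).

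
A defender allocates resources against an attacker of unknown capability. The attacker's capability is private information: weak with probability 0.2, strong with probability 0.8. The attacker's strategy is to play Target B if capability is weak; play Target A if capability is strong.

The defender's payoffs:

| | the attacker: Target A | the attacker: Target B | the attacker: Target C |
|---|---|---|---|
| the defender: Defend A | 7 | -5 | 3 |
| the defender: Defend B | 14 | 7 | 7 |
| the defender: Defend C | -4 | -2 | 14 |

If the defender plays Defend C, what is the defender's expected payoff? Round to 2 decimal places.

-3.60

E[Defend C] = 0.2·(-2) + 0.8·(-4) = (-0.4) + (-3.2) = -3.6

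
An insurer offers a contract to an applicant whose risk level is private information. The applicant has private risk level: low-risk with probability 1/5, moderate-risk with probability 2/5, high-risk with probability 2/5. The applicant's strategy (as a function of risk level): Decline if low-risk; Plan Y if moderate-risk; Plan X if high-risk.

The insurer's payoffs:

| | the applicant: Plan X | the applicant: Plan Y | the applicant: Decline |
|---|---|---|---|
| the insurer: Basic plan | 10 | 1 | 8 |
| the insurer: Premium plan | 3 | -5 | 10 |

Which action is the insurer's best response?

Basic plan

E[Basic plan] = 1/5·(8) + 2/5·(1) + 2/5·(10) = 6
E[Premium plan] = 1/5·(10) + 2/5·(-5) + 2/5·(3) = 6/5
Best response: Basic plan (6 is the largest).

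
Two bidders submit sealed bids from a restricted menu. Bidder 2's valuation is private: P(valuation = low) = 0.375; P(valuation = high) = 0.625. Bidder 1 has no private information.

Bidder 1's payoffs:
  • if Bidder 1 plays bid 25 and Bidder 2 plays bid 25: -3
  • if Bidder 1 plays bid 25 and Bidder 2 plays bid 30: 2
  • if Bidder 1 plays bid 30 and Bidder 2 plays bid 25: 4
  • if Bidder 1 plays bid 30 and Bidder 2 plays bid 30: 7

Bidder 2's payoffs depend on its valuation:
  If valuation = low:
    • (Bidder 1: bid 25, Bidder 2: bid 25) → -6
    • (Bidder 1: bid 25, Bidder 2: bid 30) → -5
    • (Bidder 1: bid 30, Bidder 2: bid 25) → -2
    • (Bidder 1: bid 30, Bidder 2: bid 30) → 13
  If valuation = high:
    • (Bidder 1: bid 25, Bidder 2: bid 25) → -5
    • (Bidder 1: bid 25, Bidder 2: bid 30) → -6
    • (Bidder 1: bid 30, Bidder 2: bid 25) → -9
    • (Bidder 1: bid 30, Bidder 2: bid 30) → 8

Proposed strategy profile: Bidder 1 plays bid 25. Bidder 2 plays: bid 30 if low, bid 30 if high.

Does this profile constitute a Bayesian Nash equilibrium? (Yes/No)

Bidder 1 plays bid 25: E[bid 25] = 0.375·(2) + 0.625·(2) = 2; E[bid 30] = 7. Not best-responding. ✗
Bidder 2 (valuation low), facing bid 25: bid 25 gives -6, bid 30 gives -5. Proposed bid 30 is best. ✓
Bidder 2 (valuation high), facing bid 25: bid 25 gives -5, bid 30 gives -6. Proposed bid 30 is not best — profitable deviation exists. ✗

No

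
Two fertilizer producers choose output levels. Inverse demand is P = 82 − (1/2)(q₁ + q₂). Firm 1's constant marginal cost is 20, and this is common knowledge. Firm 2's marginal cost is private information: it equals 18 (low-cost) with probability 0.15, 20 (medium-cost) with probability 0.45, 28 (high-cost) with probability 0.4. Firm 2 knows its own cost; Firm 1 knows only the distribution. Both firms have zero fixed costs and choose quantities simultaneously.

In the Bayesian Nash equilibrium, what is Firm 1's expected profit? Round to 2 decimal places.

Type-c best response for Firm 2: q₂(c) = (82 − c) − q₁/2.
Firm 1 maximizes expected profit; its first-order condition is 82 − q₁ − (1/2)E[q₂] − 20 = 0.
Substituting E[q₂] and solving: E[c₂] = 22.9, so q₁ = (82 − 2·20 + 22.9)/(3/2) = 43.2667.
E[P] = 82 − (1/2)·(q₁ + E[q₂]) = 41.6333; Firm 1's expected profit = (E[P] − 20)·q₁ = (41.6333 − 20)·43.2667 = 936.002.

936.00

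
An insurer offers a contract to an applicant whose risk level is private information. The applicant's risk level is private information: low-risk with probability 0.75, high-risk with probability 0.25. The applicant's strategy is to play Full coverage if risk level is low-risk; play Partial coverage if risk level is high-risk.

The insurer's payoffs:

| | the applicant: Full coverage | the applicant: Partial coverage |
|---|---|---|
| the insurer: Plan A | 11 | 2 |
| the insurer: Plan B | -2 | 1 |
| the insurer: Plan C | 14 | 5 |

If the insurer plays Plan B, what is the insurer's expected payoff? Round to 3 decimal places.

E[Plan B] = 0.75·(-2) + 0.25·1 = (-1.5) + 0.25 = -1.25

-1.250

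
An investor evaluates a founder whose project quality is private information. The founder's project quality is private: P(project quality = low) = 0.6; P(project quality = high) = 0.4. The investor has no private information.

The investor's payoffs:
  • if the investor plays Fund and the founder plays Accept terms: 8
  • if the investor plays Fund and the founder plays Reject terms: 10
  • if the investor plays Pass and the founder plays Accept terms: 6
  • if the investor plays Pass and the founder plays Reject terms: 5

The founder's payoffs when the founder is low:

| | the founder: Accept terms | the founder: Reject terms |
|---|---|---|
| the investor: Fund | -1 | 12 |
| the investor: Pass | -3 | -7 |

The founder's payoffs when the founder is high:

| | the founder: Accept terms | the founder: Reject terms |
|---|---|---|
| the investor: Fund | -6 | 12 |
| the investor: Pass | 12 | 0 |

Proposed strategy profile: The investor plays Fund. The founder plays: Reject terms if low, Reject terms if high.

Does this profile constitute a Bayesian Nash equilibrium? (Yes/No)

Yes

The investor plays Fund: E[Fund] = 0.6·(10) + 0.4·(10) = 10; E[Pass] = 5. Best-responding. ✓
The founder (project quality low), facing Fund: Accept terms gives -1, Reject terms gives 12. Proposed Reject terms is best. ✓
The founder (project quality high), facing Fund: Accept terms gives -6, Reject terms gives 12. Proposed Reject terms is best. ✓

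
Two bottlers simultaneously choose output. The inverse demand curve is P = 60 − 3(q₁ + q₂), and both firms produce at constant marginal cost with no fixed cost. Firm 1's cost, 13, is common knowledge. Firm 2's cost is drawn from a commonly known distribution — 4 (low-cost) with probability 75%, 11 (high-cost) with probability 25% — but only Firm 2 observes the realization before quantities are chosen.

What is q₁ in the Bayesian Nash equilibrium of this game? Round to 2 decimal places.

Each type of Firm 2 best-responds to q₁; Firm 1 best-responds to the expected q₂ over Firm 2's types.
Firm 2 with cost c maximizes (60 − 3(q₁+q₂) − c)·q₂, giving q₂(c) = (60 − c − 3q₁)/6.
E[c₂] = 0.75·4 + 0.25·11 = 5.75
Firm 1's FOC against E[q₂] yields q₁ = (60 − 2·13 + E[c₂])/9 = (60 − 26 + 5.75)/9 = 4.41667.

4.42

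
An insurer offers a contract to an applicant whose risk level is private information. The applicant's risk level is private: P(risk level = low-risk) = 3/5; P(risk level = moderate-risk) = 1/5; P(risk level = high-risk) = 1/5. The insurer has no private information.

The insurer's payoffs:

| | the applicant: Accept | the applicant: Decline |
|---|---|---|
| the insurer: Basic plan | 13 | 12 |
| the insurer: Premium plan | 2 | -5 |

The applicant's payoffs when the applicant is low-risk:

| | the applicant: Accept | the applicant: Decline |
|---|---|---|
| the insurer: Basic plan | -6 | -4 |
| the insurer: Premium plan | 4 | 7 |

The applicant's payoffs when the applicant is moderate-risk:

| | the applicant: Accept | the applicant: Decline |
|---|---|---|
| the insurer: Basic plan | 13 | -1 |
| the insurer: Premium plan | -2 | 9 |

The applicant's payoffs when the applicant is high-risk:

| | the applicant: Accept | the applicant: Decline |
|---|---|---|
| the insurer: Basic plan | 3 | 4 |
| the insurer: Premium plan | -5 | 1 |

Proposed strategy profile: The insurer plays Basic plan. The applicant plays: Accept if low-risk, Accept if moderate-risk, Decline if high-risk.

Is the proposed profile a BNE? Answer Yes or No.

The insurer plays Basic plan: E[Basic plan] = 3/5·(13) + 1/5·(13) + 1/5·(12) = 64/5; E[Premium plan] = 3/5. Best-responding. ✓
The applicant (risk level low-risk), facing Basic plan: Accept gives -6, Decline gives -4. Proposed Accept is not best — profitable deviation exists. ✗
The applicant (risk level moderate-risk), facing Basic plan: Accept gives 13, Decline gives -1. Proposed Accept is best. ✓
The applicant (risk level high-risk), facing Basic plan: Accept gives 3, Decline gives 4. Proposed Decline is best. ✓

No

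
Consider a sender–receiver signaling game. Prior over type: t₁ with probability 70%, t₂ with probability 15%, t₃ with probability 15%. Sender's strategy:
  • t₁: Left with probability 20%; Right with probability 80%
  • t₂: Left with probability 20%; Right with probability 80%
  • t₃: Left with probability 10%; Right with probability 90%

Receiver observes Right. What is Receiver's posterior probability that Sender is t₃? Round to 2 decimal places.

0.17

Apply Bayes' rule using the sender's strategy as the likelihood.
P(Right) = 0.7·0.8 + 0.15·0.8 + 0.15·0.9 = 0.815
P(t₃ | Right) = (0.15·0.9) / 0.815 = 0.135 / 0.815 = 0.165644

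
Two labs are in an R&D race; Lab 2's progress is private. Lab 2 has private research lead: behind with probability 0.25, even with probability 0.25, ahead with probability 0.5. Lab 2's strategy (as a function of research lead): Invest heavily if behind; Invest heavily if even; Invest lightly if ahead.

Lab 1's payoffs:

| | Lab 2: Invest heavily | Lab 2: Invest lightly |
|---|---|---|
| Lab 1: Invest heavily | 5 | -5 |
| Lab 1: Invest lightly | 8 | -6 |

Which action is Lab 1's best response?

E[Invest heavily] = 0.25·(5) + 0.25·(5) + 0.5·(-5) = 0
E[Invest lightly] = 0.25·(8) + 0.25·(8) + 0.5·(-6) = 1
Best response: Invest lightly (1 is the largest).

Invest lightly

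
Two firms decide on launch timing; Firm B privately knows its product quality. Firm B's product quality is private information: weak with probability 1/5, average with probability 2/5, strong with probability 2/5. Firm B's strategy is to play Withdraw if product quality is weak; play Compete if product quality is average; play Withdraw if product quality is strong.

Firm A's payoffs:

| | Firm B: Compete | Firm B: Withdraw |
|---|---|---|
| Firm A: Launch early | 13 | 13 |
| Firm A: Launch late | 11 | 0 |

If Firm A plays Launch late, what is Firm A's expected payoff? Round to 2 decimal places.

Take the expectation over Firm B's product quality, weighting each type's action by its prior probability.
E[Launch late] = 1/5·0 + 2/5·11 + 2/5·0 = 0 + 22/5 + 0 = 22/5

4.40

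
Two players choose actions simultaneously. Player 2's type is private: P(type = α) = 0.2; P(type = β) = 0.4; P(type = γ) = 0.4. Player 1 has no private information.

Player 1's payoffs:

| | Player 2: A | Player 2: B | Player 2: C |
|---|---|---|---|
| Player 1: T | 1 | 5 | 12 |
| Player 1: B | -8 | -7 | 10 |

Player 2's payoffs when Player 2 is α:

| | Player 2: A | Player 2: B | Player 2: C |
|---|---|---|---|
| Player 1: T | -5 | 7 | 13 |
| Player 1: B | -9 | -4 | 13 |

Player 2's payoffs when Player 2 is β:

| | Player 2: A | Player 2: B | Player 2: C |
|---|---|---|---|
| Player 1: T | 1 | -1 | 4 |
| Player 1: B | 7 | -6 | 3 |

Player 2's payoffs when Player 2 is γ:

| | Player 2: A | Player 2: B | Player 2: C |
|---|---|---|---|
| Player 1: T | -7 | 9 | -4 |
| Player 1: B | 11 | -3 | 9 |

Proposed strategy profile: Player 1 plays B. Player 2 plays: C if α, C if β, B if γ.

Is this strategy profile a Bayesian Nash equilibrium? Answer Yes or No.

A profile is a BNE iff every type of every player is best-responding given beliefs about the other side.
Player 1 plays B: E[B] = 0.2·(10) + 0.4·(10) + 0.4·(-7) = 3.2; E[T] = 9.2. Not best-responding. ✗
Player 2 (type α), facing B: A gives -9, B gives -4, C gives 13. Proposed C is best. ✓
Player 2 (type β), facing B: A gives 7, B gives -6, C gives 3. Proposed C is not best — profitable deviation exists. ✗
Player 2 (type γ), facing B: A gives 11, B gives -3, C gives 9. Proposed B is not best — profitable deviation exists. ✗

No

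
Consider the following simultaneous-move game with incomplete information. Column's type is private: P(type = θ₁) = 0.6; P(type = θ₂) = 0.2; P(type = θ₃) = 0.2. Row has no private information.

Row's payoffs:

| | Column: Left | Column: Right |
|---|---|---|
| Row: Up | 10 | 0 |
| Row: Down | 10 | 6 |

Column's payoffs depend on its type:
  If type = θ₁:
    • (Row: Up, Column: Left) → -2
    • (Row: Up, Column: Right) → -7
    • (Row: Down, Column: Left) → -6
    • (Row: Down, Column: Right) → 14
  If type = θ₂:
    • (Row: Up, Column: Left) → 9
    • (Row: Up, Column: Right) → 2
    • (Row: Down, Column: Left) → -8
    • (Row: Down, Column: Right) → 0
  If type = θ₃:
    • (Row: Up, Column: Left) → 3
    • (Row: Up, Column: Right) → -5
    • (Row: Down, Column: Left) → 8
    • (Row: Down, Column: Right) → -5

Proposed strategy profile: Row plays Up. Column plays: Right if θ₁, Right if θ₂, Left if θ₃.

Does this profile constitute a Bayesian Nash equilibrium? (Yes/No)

No

Row plays Up: E[Up] = 0.6·(0) + 0.2·(0) + 0.2·(10) = 2; E[Down] = 6.8. Not best-responding. ✗
Column (type θ₁), facing Up: Left gives -2, Right gives -7. Proposed Right is not best — profitable deviation exists. ✗
Column (type θ₂), facing Up: Left gives 9, Right gives 2. Proposed Right is not best — profitable deviation exists. ✗
Column (type θ₃), facing Up: Left gives 3, Right gives -5. Proposed Left is best. ✓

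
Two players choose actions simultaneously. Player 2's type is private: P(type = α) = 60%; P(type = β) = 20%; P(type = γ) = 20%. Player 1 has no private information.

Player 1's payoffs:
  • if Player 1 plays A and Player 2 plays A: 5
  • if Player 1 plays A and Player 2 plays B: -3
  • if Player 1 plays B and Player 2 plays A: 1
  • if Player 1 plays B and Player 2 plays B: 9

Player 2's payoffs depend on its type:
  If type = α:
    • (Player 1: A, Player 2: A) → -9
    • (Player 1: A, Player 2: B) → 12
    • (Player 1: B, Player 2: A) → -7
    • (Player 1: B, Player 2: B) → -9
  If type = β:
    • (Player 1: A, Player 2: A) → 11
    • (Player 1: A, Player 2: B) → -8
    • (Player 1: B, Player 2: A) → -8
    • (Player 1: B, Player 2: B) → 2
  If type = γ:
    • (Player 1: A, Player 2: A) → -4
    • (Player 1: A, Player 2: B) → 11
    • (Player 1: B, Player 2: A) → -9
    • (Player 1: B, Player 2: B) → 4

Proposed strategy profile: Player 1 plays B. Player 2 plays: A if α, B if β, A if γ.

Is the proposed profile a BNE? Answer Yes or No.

No

Player 1 plays B: E[B] = 0.6·(1) + 0.2·(9) + 0.2·(1) = 2.6; E[A] = 3.4. Not best-responding. ✗
Player 2 (type α), facing B: A gives -7, B gives -9. Proposed A is best. ✓
Player 2 (type β), facing B: A gives -8, B gives 2. Proposed B is best. ✓
Player 2 (type γ), facing B: A gives -9, B gives 4. Proposed A is not best — profitable deviation exists. ✗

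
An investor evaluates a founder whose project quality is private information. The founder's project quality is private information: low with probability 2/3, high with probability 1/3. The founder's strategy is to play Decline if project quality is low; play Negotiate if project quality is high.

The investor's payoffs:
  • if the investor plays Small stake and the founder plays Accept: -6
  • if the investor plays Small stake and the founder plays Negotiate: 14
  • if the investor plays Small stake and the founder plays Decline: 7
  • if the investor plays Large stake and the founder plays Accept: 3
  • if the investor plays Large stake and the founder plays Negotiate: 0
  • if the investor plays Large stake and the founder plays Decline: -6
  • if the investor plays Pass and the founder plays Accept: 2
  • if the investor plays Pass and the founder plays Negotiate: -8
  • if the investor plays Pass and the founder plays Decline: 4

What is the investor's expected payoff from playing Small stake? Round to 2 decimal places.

Take the expectation over the founder's project quality, weighting each type's action by its prior probability.
E[Small stake] = 2/3·7 + 1/3·14 = 14/3 + 14/3 = 28/3

9.33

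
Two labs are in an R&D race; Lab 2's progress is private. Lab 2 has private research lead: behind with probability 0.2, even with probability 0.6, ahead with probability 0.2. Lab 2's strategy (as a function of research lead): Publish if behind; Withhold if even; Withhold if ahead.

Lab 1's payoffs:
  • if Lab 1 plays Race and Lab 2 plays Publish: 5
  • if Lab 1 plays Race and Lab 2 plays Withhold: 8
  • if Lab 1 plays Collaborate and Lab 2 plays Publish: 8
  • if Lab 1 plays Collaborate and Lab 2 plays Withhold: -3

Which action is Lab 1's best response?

Race

Compute Lab 1's expected payoff for each action, taking the expectation over Lab 2's type.
E[Race] = 0.2·(5) + 0.6·(8) + 0.2·(8) = 7.4
E[Collaborate] = 0.2·(8) + 0.6·(-3) + 0.2·(-3) = -0.8
Best response: Race (7.4 is the largest).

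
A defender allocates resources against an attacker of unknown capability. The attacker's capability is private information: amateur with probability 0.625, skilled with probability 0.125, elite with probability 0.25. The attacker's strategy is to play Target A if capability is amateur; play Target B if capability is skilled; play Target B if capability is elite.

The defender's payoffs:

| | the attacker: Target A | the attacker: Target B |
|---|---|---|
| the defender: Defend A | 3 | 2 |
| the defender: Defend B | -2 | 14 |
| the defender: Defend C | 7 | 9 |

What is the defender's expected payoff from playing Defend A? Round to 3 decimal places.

2.625

E[Defend A] = 0.625·3 + 0.125·2 + 0.25·2 = 1.875 + 0.25 + 0.5 = 2.625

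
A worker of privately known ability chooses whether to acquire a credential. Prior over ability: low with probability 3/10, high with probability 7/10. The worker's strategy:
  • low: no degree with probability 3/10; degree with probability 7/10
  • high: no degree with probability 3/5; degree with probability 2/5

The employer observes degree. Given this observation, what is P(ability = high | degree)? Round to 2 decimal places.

Apply Bayes' rule using the sender's strategy as the likelihood.
P(degree) = (3/10)·(7/10) + (7/10)·(2/5) = 49/100
P(high | degree) = ((7/10)·(2/5)) / (49/100) = (7/25) / (49/100) = 4/7

0.57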